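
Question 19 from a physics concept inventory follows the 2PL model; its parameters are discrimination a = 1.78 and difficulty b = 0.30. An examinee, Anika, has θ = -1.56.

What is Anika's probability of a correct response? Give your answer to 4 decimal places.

P(θ) = 1 / (1 + exp(−a(θ − b)))
Exponent: 1.78 × (-1.56 − 0.30) = -3.3108
1/(1 + e^{3.3108}) = 0.0352

0.0352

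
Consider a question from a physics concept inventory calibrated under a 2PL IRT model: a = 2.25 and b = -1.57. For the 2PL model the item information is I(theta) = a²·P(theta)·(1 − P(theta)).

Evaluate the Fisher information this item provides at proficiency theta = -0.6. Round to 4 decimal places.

0.4610

P = 1/(1+e^{-2.1825}) = 0.8987
P(1−P) = 0.8987 × 0.1013 = 0.0911
I = a² × P(1−P) = 2.25² × 0.0911 = 0.46101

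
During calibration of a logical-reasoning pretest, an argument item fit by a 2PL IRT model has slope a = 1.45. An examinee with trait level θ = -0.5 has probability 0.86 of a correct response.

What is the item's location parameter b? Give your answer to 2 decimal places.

-1.75

P(θ) = 1 / (1 + exp(−a(θ − b)))
logit(0.86) = ln(0.86/0.14) = 1.8153
b = θ − logit/(a) = -0.5 − 1.8153/1.4500 = -1.7519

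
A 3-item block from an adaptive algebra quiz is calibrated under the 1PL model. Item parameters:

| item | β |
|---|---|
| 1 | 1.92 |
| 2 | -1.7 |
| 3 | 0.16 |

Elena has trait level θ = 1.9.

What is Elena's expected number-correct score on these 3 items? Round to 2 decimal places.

2.32

P(θ) = 1 / (1 + exp(−(θ − β)))
P_1 = 1/(1+e^{0.0200}) = 0.4950
P_2 = 1/(1+e^{-3.6000}) = 0.9734
P_3 = 1/(1+e^{-1.7400}) = 0.8507
E[score] = 0.4950 + 0.9734 + 0.8507 = 2.3191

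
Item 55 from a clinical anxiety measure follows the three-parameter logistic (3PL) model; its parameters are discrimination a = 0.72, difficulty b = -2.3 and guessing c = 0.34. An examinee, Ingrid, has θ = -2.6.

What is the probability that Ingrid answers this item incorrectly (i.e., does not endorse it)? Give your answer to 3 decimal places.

0.366

P(θ) = c + (1 − c) · 1 / (1 + exp(−a(θ − b)))
Exponent: 0.72 × (-2.6 − (-2.3)) = -0.2160
1/(1 + e^{0.2160}) = 0.4462
P = 0.34 + 0.66 × 0.4462 = 0.6345
P(incorrect) = 1 − 0.6345 = 0.3655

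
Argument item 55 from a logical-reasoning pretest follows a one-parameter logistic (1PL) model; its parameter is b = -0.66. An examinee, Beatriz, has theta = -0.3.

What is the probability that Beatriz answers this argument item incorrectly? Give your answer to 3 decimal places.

P(theta) = 1 / (1 + exp(−(theta − b)))
Exponent: (-0.3 − (-0.66)) = 0.3600
1/(1 + e^{-0.3600}) = 0.5890
P = 0.5890
P(incorrect) = 1 − 0.5890 = 0.4110

0.411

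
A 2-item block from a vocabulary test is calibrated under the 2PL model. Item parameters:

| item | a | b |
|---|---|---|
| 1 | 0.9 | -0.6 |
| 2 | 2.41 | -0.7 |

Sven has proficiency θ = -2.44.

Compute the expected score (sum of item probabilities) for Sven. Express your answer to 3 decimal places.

0.175

P(θ) = 1 / (1 + exp(−a(θ − b)))
P_1 = 1/(1+e^{1.6560}) = 0.1603
P_2 = 1/(1+e^{4.1934}) = 0.0149
E[score] = 0.1603 + 0.0149 = 0.1752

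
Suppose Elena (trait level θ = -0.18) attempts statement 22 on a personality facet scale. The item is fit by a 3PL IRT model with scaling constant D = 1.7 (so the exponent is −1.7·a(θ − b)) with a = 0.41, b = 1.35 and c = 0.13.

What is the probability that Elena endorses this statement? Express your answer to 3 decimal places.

0.353

P(θ) = c + (1 − c) · 1 / (1 + exp(−D·a(θ − b)))
Exponent: 1.7 × 0.41 × (-0.18 − 1.35) = -1.0664
1/(1 + e^{1.0664}) = 0.2561
P = 0.13 + 0.87 × 0.2561 = 0.3528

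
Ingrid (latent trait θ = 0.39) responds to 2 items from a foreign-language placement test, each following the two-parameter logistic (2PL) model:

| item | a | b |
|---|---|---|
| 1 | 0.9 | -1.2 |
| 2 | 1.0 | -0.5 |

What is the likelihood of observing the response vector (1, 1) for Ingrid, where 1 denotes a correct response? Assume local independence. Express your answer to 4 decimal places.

P(θ) = 1 / (1 + exp(−a(θ − b)))
P_1 = 1/(1+e^{-1.4310}) = 0.8071
P_2 = 1/(1+e^{-0.8900}) = 0.7089
L = P_1 × P_2 = 0.8071 × 0.7089 = 0.57211

0.5721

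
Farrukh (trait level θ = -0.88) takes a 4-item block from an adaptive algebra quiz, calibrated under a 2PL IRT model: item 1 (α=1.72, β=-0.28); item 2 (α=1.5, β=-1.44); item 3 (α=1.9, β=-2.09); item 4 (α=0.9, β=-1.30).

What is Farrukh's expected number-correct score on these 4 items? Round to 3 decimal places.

P(θ) = 1 / (1 + exp(−α(θ − β)))
P_1 = 1/(1+e^{1.0320}) = 0.2627
P_2 = 1/(1+e^{-0.8400}) = 0.6985
P_3 = 1/(1+e^{-2.2990}) = 0.9088
P_4 = 1/(1+e^{-0.3780}) = 0.5934
E[score] = 0.2627 + 0.6985 + 0.9088 + 0.5934 = 2.4633

2.463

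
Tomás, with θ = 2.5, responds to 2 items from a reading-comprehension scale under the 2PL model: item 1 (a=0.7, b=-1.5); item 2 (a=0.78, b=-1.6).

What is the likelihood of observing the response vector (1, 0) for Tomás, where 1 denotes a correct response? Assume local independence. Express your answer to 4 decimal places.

0.0370

P(θ) = 1 / (1 + exp(−a(θ − b)))
P_1 = 1/(1+e^{-2.8000}) = 0.9427
P_2 = 1/(1+e^{-3.1980}) = 0.9608
L = P_1 × (1−P_2) = 0.9427 × 0.0392 = 0.03699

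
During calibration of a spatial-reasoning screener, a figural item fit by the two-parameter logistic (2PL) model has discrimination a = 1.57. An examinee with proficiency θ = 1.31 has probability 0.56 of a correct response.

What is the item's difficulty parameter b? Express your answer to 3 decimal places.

P(θ) = 1 / (1 + exp(−a(θ − b)))
logit(0.56) = ln(0.56/0.44) = 0.2412
b = θ − logit/(a) = 1.31 − 0.2412/1.5700 = 1.1564

1.156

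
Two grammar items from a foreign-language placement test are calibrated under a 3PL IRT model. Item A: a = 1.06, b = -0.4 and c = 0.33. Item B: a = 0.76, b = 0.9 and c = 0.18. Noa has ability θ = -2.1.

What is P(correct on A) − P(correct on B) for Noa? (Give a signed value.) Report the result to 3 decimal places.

0.169

P(θ) = c + (1 − c) · 1 / (1 + exp(−a(θ − b)))
P_A = 0.4249
P_B = 0.2561
P_A − P_B = 0.1688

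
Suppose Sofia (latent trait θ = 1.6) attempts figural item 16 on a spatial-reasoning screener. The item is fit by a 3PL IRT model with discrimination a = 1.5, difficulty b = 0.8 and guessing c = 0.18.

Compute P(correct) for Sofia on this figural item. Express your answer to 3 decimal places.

P(θ) = c + (1 − c) · 1 / (1 + exp(−a(θ − b)))
Exponent: 1.5 × (1.6 − 0.8) = 1.2000
1/(1 + e^{-1.2000}) = 0.7685
P = 0.18 + 0.82 × 0.7685 = 0.8102

0.810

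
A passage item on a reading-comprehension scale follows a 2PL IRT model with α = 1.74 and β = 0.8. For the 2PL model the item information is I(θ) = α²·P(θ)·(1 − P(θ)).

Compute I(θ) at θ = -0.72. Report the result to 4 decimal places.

0.1874

P = 1/(1+e^{2.6448}) = 0.0663
P(1−P) = 0.0663 × 0.9337 = 0.0619
I = α² × P(1−P) = 1.74² × 0.0619 = 0.18745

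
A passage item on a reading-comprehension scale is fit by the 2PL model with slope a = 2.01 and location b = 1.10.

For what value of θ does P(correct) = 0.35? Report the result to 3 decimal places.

0.792

P(θ) = 1 / (1 + exp(−a(θ − b)))
logit = ln(0.3500/0.6500) = -0.6190
θ = b + logit/(a) = 1.10 + (-0.6190)/2.0100 = 0.7920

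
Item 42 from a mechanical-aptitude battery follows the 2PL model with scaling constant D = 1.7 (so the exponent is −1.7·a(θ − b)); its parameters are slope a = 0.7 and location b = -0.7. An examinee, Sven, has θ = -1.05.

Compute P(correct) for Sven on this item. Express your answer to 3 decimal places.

P(θ) = 1 / (1 + exp(−D·a(θ − b)))
Exponent: 1.7 × 0.7 × (-1.05 − (-0.7)) = -0.4165
1/(1 + e^{0.4165}) = 0.3974
P = 0.3974

0.397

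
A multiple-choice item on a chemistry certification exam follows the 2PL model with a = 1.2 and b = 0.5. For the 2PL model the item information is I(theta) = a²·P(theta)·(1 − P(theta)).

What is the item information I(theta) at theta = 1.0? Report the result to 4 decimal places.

0.3294

P = 1/(1+e^{-0.6000}) = 0.6457
P(1−P) = 0.6457 × 0.3543 = 0.2288
I = a² × P(1−P) = 1.2² × 0.2288 = 0.32945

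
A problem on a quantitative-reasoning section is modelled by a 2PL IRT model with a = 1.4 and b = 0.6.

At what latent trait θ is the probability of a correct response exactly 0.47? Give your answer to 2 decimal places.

0.51

P(θ) = 1 / (1 + exp(−a(θ − b)))
logit = ln(0.4700/0.5300) = -0.1201
θ = b + logit/(a) = 0.6 + (-0.1201)/1.4000 = 0.5142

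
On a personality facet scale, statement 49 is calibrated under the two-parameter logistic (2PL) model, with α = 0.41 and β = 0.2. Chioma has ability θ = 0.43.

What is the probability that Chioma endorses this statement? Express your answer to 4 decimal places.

0.5236

P(θ) = 1 / (1 + exp(−α(θ − β)))
Exponent: 0.41 × (0.43 − 0.2) = 0.0943
1/(1 + e^{-0.0943}) = 0.5236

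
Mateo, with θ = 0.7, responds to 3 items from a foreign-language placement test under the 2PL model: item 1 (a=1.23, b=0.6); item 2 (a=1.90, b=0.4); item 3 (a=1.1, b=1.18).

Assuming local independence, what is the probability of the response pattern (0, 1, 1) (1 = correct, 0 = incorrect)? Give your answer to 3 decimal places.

0.111

P(θ) = 1 / (1 + exp(−a(θ − b)))
P_1 = 1/(1+e^{-0.1230}) = 0.5307
P_2 = 1/(1+e^{-0.5700}) = 0.6388
P_3 = 1/(1+e^{0.5280}) = 0.3710
L = (1−P_1) × P_2 × P_3 = 0.4693 × 0.6388 × 0.3710 = 0.11121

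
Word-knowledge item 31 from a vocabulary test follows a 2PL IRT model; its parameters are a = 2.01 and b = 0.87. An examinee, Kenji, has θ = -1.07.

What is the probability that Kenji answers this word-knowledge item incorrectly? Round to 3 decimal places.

0.980

P(θ) = 1 / (1 + exp(−a(θ − b)))
Exponent: 2.01 × (-1.07 − 0.87) = -3.8994
1/(1 + e^{3.8994}) = 0.0199
P(incorrect) = 1 − 0.0199 = 0.9801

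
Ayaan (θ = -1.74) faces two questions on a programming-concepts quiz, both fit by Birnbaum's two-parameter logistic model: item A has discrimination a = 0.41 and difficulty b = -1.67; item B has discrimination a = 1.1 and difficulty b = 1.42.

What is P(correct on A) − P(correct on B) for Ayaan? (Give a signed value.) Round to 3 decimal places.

P(θ) = 1 / (1 + exp(−a(θ − b)))
P_A = 0.4928
P_B = 0.0300
P_A − P_B = 0.4628

0.463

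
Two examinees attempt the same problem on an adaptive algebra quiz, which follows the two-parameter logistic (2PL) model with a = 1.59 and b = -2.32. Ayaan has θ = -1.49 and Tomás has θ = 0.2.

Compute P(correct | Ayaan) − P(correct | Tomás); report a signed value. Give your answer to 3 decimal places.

-0.193

P(θ) = 1 / (1 + exp(−a(θ − b)))
P(Ayaan) = 0.7891  [exponent 1.3197]
P(Tomás) = 0.9821  [exponent 4.0068]
Difference = 0.7891 − 0.9821 = -0.1930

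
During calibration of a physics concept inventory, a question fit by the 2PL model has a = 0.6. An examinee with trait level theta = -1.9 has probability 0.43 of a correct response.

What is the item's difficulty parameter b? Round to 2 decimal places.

P(theta) = 1 / (1 + exp(−a(theta − b)))
logit(0.43) = ln(0.43/0.57) = -0.2819
b = theta − logit/(a) = -1.9 − (-0.2819)/0.6000 = -1.4302

-1.43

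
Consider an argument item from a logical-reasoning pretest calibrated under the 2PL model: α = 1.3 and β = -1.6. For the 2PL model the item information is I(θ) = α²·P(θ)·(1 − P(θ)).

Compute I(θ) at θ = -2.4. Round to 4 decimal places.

0.3261

P = 1/(1+e^{1.0400}) = 0.2611
P(1−P) = 0.2611 × 0.7389 = 0.1930
I = α² × P(1−P) = 1.3² × 0.1930 = 0.32609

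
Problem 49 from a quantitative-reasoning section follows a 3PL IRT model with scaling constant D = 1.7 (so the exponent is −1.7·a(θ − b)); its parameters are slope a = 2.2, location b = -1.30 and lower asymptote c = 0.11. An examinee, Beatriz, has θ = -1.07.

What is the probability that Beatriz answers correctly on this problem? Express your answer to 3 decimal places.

0.735

P(θ) = c + (1 − c) · 1 / (1 + exp(−D·a(θ − b)))
Exponent: 1.7 × 2.2 × (-1.07 − (-1.30)) = 0.8602
1/(1 + e^{-0.8602}) = 0.7027
P = 0.11 + 0.89 × 0.7027 = 0.7354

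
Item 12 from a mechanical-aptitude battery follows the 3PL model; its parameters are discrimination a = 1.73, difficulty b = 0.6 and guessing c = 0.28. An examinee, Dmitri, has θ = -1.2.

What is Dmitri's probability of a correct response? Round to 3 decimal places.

0.311

P(θ) = c + (1 − c) · 1 / (1 + exp(−a(θ − b)))
Exponent: 1.73 × (-1.2 − 0.6) = -3.1140
1/(1 + e^{3.1140}) = 0.0425
P = 0.28 + 0.72 × 0.0425 = 0.3106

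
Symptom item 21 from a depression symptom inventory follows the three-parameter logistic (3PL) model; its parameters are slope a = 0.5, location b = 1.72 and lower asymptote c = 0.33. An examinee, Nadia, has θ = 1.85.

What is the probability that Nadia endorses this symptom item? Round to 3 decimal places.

0.676

P(θ) = c + (1 − c) · 1 / (1 + exp(−a(θ − b)))
Exponent: 0.5 × (1.85 − 1.72) = 0.0650
1/(1 + e^{-0.0650}) = 0.5162
P = 0.33 + 0.67 × 0.5162 = 0.6759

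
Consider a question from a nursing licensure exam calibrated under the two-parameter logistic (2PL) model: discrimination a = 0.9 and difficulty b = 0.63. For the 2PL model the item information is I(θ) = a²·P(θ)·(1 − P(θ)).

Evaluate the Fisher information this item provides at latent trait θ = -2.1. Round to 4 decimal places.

P = 1/(1+e^{2.4570}) = 0.0789
P(1−P) = 0.0789 × 0.9211 = 0.0727
I = a² × P(1−P) = 0.9² × 0.0727 = 0.05889

0.0589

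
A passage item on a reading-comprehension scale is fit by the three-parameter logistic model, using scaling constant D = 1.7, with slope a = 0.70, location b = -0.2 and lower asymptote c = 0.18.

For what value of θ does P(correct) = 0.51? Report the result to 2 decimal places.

-0.53

P(θ) = c + (1 − c) · 1 / (1 + exp(−D·a(θ − b)))
Remove guessing floor: (0.51 − 0.18)/(1 − 0.18) = 0.4024
logit = ln(0.4024/0.5976) = -0.3953
θ = b + logit/(1.7·a) = -0.2 + (-0.3953)/1.1900 = -0.5322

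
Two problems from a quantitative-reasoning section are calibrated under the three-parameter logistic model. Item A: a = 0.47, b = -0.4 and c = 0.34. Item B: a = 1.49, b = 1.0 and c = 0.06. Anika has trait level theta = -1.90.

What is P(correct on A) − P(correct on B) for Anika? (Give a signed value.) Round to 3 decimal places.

P(theta) = c + (1 − c) · 1 / (1 + exp(−a(theta − b)))
P_A = 0.5583
P_B = 0.0723
P_A − P_B = 0.4859

0.486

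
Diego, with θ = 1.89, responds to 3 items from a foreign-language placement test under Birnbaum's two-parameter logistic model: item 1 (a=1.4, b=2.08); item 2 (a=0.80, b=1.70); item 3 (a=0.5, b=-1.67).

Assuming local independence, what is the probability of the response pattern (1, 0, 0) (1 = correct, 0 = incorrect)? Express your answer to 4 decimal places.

0.0289

P(θ) = 1 / (1 + exp(−a(θ − b)))
P_1 = 1/(1+e^{0.2660}) = 0.4339
P_2 = 1/(1+e^{-0.1520}) = 0.5379
P_3 = 1/(1+e^{-1.7800}) = 0.8557
L = P_1 × (1−P_2) × (1−P_3) = 0.4339 × 0.4621 × 0.1443 = 0.02893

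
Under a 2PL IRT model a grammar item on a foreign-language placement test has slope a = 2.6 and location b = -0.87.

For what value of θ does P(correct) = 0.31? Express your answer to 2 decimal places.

-1.18

P(θ) = 1 / (1 + exp(−a(θ − b)))
logit = ln(0.3100/0.6900) = -0.8001
θ = b + logit/(a) = -0.87 + (-0.8001)/2.6000 = -1.1777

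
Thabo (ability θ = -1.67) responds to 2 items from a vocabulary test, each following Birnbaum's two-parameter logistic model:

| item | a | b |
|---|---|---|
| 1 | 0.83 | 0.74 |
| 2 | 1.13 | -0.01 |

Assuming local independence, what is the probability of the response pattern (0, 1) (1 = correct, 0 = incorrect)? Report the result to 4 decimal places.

0.1170

P(θ) = 1 / (1 + exp(−a(θ − b)))
P_1 = 1/(1+e^{2.0003}) = 0.1192
P_2 = 1/(1+e^{1.8758}) = 0.1329
L = (1−P_1) × P_2 = 0.8808 × 0.1329 = 0.11704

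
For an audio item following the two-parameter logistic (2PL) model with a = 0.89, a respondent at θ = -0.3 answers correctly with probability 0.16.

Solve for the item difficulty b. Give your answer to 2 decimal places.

P(θ) = 1 / (1 + exp(−a(θ − b)))
logit(0.16) = ln(0.16/0.84) = -1.6582
b = θ − logit/(a) = -0.3 − (-1.6582)/0.8900 = 1.5632

1.56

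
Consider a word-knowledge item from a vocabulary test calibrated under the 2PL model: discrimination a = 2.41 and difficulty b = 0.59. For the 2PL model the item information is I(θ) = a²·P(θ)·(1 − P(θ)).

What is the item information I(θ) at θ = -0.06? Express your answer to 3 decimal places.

P = 1/(1+e^{1.5665}) = 0.1727
P(1−P) = 0.1727 × 0.8273 = 0.1429
I = a² × P(1−P) = 2.41² × 0.1429 = 0.82989

0.830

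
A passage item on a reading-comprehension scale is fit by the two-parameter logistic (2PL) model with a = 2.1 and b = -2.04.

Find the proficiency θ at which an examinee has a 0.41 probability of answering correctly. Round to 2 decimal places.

-2.21

P(θ) = 1 / (1 + exp(−a(θ − b)))
logit = ln(0.4100/0.5900) = -0.3640
θ = b + logit/(a) = -2.04 + (-0.3640)/2.1000 = -2.2133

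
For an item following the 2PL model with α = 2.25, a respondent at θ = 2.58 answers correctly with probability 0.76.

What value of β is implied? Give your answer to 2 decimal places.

P(θ) = 1 / (1 + exp(−α(θ − β)))
logit(0.76) = ln(0.76/0.24) = 1.1527
β = θ − logit/(α) = 2.58 − 1.1527/2.2500 = 2.0677

2.07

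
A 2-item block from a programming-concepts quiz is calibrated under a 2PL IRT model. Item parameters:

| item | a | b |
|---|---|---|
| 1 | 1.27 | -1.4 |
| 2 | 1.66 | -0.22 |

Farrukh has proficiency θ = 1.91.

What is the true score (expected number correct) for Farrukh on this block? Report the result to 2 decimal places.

P(θ) = 1 / (1 + exp(−a(θ − b)))
P_1 = 1/(1+e^{-4.2037}) = 0.9853
P_2 = 1/(1+e^{-3.5358}) = 0.9717
E[score] = 0.9853 + 0.9717 = 1.9570

1.96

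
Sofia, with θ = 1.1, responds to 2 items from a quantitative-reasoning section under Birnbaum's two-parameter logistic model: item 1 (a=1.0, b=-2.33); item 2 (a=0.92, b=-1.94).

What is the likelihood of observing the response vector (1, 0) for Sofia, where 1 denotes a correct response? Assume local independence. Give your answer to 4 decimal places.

P(θ) = 1 / (1 + exp(−a(θ − b)))
P_1 = 1/(1+e^{-3.4300}) = 0.9686
P_2 = 1/(1+e^{-2.7968}) = 0.9425
L = P_1 × (1−P_2) = 0.9686 × 0.0575 = 0.05569

0.0557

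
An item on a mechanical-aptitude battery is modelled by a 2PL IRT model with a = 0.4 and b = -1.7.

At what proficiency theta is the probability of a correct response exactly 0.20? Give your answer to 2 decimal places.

P(theta) = 1 / (1 + exp(−a(theta − b)))
logit = ln(0.2000/0.8000) = -1.3863
theta = b + logit/(a) = -1.7 + (-1.3863)/0.4000 = -5.1657

-5.17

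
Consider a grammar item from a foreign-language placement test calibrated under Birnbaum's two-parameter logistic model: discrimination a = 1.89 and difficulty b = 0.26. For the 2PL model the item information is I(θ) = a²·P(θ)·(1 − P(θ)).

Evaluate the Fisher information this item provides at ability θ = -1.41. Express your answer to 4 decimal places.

P = 1/(1+e^{3.1563}) = 0.0408
P(1−P) = 0.0408 × 0.9592 = 0.0392
I = a² × P(1−P) = 1.89² × 0.0392 = 0.13994

0.1399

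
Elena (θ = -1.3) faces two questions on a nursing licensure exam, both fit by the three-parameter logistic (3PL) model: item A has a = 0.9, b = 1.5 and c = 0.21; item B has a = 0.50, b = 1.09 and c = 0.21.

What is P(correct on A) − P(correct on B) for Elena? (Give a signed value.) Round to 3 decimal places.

-0.125

P(θ) = c + (1 − c) · 1 / (1 + exp(−a(θ − b)))
P_A = 0.2688
P_B = 0.3936
P_A − P_B = -0.1247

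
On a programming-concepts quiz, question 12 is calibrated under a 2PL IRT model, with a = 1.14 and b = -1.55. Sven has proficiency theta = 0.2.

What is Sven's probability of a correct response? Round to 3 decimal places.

P(theta) = 1 / (1 + exp(−a(theta − b)))
Exponent: 1.14 × (0.2 − (-1.55)) = 1.9950
1/(1 + e^{-1.9950}) = 0.8803

0.880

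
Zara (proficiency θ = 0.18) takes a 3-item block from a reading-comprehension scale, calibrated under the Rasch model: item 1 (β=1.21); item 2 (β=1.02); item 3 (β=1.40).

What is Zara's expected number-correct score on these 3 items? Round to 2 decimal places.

0.79

P(θ) = 1 / (1 + exp(−(θ − β)))
P_1 = 1/(1+e^{1.0300}) = 0.2631
P_2 = 1/(1+e^{0.8400}) = 0.3015
P_3 = 1/(1+e^{1.2200}) = 0.2279
E[score] = 0.2631 + 0.3015 + 0.2279 = 0.7926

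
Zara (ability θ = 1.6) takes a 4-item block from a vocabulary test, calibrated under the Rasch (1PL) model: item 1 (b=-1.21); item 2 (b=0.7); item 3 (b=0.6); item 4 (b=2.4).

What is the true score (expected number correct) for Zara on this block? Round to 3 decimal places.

P(θ) = 1 / (1 + exp(−(θ − b)))
P_1 = 1/(1+e^{-2.8100}) = 0.9432
P_2 = 1/(1+e^{-0.9000}) = 0.7109
P_3 = 1/(1+e^{-1.0000}) = 0.7311
P_4 = 1/(1+e^{0.8000}) = 0.3100
E[score] = 0.9432 + 0.7109 + 0.7311 + 0.3100 = 2.6952

2.695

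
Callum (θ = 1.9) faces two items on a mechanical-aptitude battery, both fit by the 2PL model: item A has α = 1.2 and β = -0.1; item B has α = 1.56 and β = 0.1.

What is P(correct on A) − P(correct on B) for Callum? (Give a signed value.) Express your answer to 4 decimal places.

P(θ) = 1 / (1 + exp(−α(θ − β)))
P_A = 0.9168
P_B = 0.9431
P_A − P_B = -0.0263

-0.0263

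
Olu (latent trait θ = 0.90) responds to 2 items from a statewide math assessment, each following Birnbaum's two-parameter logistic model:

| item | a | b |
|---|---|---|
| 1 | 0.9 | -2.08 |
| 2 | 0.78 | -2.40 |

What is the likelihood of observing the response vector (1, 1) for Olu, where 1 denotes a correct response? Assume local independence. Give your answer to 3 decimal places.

0.870

P(θ) = 1 / (1 + exp(−a(θ − b)))
P_1 = 1/(1+e^{-2.6820}) = 0.9360
P_2 = 1/(1+e^{-2.5740}) = 0.9292
L = P_1 × P_2 = 0.9360 × 0.9292 = 0.86966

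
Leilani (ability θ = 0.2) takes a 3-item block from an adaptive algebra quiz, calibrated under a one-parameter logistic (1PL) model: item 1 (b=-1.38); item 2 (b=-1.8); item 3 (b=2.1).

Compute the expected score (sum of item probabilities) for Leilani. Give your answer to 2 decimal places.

1.84

P(θ) = 1 / (1 + exp(−(θ − b)))
P_1 = 1/(1+e^{-1.5800}) = 0.8292
P_2 = 1/(1+e^{-2.0000}) = 0.8808
P_3 = 1/(1+e^{1.9000}) = 0.1301
E[score] = 0.8292 + 0.8808 + 0.1301 = 1.8401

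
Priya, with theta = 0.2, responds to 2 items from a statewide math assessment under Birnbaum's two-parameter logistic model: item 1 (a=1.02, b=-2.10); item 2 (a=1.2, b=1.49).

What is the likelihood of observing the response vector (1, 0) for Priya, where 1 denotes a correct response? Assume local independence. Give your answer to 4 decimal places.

P(theta) = 1 / (1 + exp(−a(theta − b)))
P_1 = 1/(1+e^{-2.3460}) = 0.9126
P_2 = 1/(1+e^{1.5480}) = 0.1754
L = P_1 × (1−P_2) = 0.9126 × 0.8246 = 0.75257

0.7526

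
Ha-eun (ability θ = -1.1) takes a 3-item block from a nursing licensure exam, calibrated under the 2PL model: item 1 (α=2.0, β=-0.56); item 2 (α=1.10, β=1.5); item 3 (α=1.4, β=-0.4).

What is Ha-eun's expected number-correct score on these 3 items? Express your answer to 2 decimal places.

0.58

P(θ) = 1 / (1 + exp(−α(θ − β)))
P_1 = 1/(1+e^{1.0800}) = 0.2535
P_2 = 1/(1+e^{2.8600}) = 0.0542
P_3 = 1/(1+e^{0.9800}) = 0.2729
E[score] = 0.2535 + 0.0542 + 0.2729 = 0.5806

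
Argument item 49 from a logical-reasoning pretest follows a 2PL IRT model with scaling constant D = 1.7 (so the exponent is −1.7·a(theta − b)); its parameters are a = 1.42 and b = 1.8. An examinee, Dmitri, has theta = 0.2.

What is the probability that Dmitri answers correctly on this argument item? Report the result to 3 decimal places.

0.021

P(theta) = 1 / (1 + exp(−D·a(theta − b)))
Exponent: 1.7 × 1.42 × (0.2 − 1.8) = -3.8624
1/(1 + e^{3.8624}) = 0.0206
P = 0.0206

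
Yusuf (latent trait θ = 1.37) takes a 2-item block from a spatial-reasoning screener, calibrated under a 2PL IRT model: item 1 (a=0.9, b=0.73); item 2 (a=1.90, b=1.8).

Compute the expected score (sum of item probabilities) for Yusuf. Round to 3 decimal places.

0.947

P(θ) = 1 / (1 + exp(−a(θ − b)))
P_1 = 1/(1+e^{-0.5760}) = 0.6401
P_2 = 1/(1+e^{0.8170}) = 0.3064
E[score] = 0.6401 + 0.3064 = 0.9465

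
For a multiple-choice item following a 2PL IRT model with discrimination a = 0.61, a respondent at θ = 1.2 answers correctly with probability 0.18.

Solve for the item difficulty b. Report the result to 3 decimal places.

P(θ) = 1 / (1 + exp(−a(θ − b)))
logit(0.18) = ln(0.18/0.82) = -1.5163
b = θ − logit/(a) = 1.2 − (-1.5163)/0.6100 = 3.6858

3.686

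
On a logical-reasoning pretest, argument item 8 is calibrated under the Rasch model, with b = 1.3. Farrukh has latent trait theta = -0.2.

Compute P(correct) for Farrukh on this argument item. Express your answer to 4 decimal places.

0.1824

P(theta) = 1 / (1 + exp(−(theta − b)))
Exponent: (-0.2 − 1.3) = -1.5000
1/(1 + e^{1.5000}) = 0.1824
P = 0.1824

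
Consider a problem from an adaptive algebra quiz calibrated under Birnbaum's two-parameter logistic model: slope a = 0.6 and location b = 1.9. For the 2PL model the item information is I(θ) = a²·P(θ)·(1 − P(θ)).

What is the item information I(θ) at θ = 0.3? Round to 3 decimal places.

P = 1/(1+e^{0.9600}) = 0.2769
P(1−P) = 0.2769 × 0.7231 = 0.2002
I = a² × P(1−P) = 0.6² × 0.2002 = 0.07208

0.072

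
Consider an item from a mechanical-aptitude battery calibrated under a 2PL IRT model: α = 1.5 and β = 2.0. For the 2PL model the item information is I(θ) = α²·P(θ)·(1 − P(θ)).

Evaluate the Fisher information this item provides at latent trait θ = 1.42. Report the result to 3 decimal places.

0.468

P = 1/(1+e^{0.8700}) = 0.2953
P(1−P) = 0.2953 × 0.7047 = 0.2081
I = α² × P(1−P) = 1.5² × 0.2081 = 0.46818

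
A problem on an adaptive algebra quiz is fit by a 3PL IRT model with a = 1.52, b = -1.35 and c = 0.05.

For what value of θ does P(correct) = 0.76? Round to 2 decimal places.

P(θ) = c + (1 − c) · 1 / (1 + exp(−a(θ − b)))
Remove guessing floor: (0.76 − 0.05)/(1 − 0.05) = 0.7474
logit = ln(0.7474/0.2526) = 1.0846
θ = b + logit/(a) = -1.35 + 1.0846/1.5200 = -0.6364

-0.64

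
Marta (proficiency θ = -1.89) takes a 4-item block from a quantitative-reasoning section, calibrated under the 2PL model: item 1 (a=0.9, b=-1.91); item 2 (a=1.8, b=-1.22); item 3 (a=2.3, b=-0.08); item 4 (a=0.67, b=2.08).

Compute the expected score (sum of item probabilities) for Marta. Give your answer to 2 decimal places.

0.82

P(θ) = 1 / (1 + exp(−a(θ − b)))
P_1 = 1/(1+e^{-0.0180}) = 0.5045
P_2 = 1/(1+e^{1.2060}) = 0.2304
P_3 = 1/(1+e^{4.1630}) = 0.0153
P_4 = 1/(1+e^{2.6599}) = 0.0654
E[score] = 0.5045 + 0.2304 + 0.0153 + 0.0654 = 0.8156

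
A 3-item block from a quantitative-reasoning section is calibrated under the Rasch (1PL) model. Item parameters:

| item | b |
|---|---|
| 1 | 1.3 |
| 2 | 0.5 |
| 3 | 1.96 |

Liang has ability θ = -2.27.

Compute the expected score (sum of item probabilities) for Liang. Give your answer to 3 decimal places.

P(θ) = 1 / (1 + exp(−(θ − b)))
P_1 = 1/(1+e^{3.5700}) = 0.0274
P_2 = 1/(1+e^{2.7700}) = 0.0590
P_3 = 1/(1+e^{4.2300}) = 0.0143
E[score] = 0.0274 + 0.0590 + 0.0143 = 0.1007

0.101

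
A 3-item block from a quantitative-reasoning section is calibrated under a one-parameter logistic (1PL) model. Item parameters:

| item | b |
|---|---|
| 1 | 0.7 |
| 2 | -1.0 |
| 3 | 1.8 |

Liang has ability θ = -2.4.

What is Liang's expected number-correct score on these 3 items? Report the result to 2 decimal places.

0.26

P(θ) = 1 / (1 + exp(−(θ − b)))
P_1 = 1/(1+e^{3.1000}) = 0.0431
P_2 = 1/(1+e^{1.4000}) = 0.1978
P_3 = 1/(1+e^{4.2000}) = 0.0148
E[score] = 0.0431 + 0.1978 + 0.0148 = 0.2557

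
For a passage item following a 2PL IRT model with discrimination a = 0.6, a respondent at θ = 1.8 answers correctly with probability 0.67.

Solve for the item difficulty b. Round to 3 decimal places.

P(θ) = 1 / (1 + exp(−a(θ − b)))
logit(0.67) = ln(0.67/0.33) = 0.7082
b = θ − logit/(a) = 1.8 − 0.7082/0.6000 = 0.6197

0.620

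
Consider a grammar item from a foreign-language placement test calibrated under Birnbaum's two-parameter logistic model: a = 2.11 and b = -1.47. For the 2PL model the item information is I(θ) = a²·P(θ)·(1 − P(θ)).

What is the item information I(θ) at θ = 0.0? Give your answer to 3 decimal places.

P = 1/(1+e^{-3.1017}) = 0.9570
P(1−P) = 0.9570 × 0.0430 = 0.0412
I = a² × P(1−P) = 2.11² × 0.0412 = 0.18336

0.183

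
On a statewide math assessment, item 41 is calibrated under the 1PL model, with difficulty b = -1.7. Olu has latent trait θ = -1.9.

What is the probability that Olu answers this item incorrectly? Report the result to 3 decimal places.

P(θ) = 1 / (1 + exp(−(θ − b)))
Exponent: (-1.9 − (-1.7)) = -0.2000
1/(1 + e^{0.2000}) = 0.4502
P = 0.4502
P(incorrect) = 1 − 0.4502 = 0.5498

0.550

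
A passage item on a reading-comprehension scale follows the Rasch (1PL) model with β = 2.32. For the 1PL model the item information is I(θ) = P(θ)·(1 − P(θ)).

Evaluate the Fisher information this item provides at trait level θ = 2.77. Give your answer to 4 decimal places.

0.2378

P = 1/(1+e^{-0.4500}) = 0.6106
P(1−P) = 0.6106 × 0.3894 = 0.2378
I = P(1−P) = 0.23776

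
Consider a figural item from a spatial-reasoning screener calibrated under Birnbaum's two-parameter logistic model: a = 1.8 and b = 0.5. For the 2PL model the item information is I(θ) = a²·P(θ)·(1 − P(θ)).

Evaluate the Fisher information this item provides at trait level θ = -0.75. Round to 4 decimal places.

P = 1/(1+e^{2.2500}) = 0.0953
P(1−P) = 0.0953 × 0.9047 = 0.0863
I = a² × P(1−P) = 1.8² × 0.0863 = 0.27948

0.2795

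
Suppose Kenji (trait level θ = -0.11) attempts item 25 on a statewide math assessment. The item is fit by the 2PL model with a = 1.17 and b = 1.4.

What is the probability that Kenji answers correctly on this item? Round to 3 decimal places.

0.146

P(θ) = 1 / (1 + exp(−a(θ − b)))
Exponent: 1.17 × (-0.11 − 1.4) = -1.7667
1/(1 + e^{1.7667}) = 0.1460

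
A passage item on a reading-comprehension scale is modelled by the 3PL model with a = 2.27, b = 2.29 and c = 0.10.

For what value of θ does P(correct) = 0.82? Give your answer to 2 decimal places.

2.90

P(θ) = c + (1 − c) · 1 / (1 + exp(−a(θ − b)))
Remove guessing floor: (0.82 − 0.10)/(1 − 0.10) = 0.8000
logit = ln(0.8000/0.2000) = 1.3863
θ = b + logit/(a) = 2.29 + 1.3863/2.2700 = 2.9007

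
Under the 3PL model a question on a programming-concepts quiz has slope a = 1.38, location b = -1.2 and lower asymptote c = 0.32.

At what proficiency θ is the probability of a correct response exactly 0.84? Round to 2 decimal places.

-0.35

P(θ) = c + (1 − c) · 1 / (1 + exp(−a(θ − b)))
Remove guessing floor: (0.84 − 0.32)/(1 − 0.32) = 0.7647
logit = ln(0.7647/0.2353) = 1.1787
θ = b + logit/(a) = -1.2 + 1.1787/1.3800 = -0.3459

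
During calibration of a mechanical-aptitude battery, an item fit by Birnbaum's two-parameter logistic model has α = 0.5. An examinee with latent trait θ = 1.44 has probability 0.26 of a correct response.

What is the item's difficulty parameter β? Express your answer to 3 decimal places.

P(θ) = 1 / (1 + exp(−α(θ − β)))
logit(0.26) = ln(0.26/0.74) = -1.0460
β = θ − logit/(α) = 1.44 − (-1.0460)/0.5000 = 3.5319

3.532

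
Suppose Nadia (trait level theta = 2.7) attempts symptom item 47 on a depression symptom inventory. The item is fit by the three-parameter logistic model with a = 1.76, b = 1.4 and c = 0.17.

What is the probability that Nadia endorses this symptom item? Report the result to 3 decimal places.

0.924

P(theta) = c + (1 − c) · 1 / (1 + exp(−a(theta − b)))
Exponent: 1.76 × (2.7 − 1.4) = 2.2880
1/(1 + e^{-2.2880}) = 0.9079
P = 0.17 + 0.83 × 0.9079 = 0.9235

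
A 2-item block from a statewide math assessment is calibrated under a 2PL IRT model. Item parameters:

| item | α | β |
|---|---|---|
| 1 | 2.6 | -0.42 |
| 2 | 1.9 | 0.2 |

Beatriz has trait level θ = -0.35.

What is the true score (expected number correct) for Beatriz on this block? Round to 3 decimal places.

P(θ) = 1 / (1 + exp(−α(θ − β)))
P_1 = 1/(1+e^{-0.1820}) = 0.5454
P_2 = 1/(1+e^{1.0450}) = 0.2602
E[score] = 0.5454 + 0.2602 = 0.8056

0.806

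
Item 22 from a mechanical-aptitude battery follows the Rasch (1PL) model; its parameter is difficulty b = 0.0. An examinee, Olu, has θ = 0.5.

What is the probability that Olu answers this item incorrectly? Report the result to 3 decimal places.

0.378

P(θ) = 1 / (1 + exp(−(θ − b)))
Exponent: (0.5 − 0.0) = 0.5000
1/(1 + e^{-0.5000}) = 0.6225
P = 0.6225
P(incorrect) = 1 − 0.6225 = 0.3775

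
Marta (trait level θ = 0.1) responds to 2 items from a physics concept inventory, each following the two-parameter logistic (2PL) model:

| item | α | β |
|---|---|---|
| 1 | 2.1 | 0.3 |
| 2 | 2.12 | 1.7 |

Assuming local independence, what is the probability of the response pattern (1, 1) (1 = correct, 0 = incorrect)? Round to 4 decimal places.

P(θ) = 1 / (1 + exp(−α(θ − β)))
P_1 = 1/(1+e^{0.4200}) = 0.3965
P_2 = 1/(1+e^{3.3920}) = 0.0325
L = P_1 × P_2 = 0.3965 × 0.0325 = 0.01291

0.0129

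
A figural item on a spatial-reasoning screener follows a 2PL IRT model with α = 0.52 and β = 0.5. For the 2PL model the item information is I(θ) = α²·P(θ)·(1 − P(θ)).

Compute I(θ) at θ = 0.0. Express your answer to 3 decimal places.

P = 1/(1+e^{0.2600}) = 0.4354
P(1−P) = 0.4354 × 0.5646 = 0.2458
I = α² × P(1−P) = 0.52² × 0.2458 = 0.06647

0.066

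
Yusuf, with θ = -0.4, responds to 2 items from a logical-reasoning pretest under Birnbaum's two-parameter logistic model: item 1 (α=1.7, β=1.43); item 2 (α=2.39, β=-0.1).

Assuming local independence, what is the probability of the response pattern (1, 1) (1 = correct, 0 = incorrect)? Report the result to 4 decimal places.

0.0140

P(θ) = 1 / (1 + exp(−α(θ − β)))
P_1 = 1/(1+e^{3.1110}) = 0.0427
P_2 = 1/(1+e^{0.7170}) = 0.3281
L = P_1 × P_2 = 0.0427 × 0.3281 = 0.01399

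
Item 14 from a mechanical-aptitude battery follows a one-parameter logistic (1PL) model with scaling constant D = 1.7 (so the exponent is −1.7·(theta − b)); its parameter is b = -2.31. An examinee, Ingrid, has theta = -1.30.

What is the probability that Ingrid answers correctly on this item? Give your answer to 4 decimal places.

P(theta) = 1 / (1 + exp(−D·(theta − b)))
Exponent: 1.7 × (-1.30 − (-2.31)) = 1.7170
1/(1 + e^{-1.7170}) = 0.8477
P = 0.8477

0.8477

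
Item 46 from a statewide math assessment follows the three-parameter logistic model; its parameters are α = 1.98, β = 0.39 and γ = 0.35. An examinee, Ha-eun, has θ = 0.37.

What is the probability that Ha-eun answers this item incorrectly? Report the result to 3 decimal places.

0.331

P(θ) = γ + (1 − γ) · 1 / (1 + exp(−α(θ − β)))
Exponent: 1.98 × (0.37 − 0.39) = -0.0396
1/(1 + e^{0.0396}) = 0.4901
P = 0.35 + 0.65 × 0.4901 = 0.6686
P(incorrect) = 1 − 0.6686 = 0.3314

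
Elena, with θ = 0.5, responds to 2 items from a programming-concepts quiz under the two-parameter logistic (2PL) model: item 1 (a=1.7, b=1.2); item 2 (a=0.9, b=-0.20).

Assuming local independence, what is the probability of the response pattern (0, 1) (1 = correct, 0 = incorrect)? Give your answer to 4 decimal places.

0.5003

P(θ) = 1 / (1 + exp(−a(θ − b)))
P_1 = 1/(1+e^{1.1900}) = 0.2333
P_2 = 1/(1+e^{-0.6300}) = 0.6525
L = (1−P_1) × P_2 = 0.7667 × 0.6525 = 0.50029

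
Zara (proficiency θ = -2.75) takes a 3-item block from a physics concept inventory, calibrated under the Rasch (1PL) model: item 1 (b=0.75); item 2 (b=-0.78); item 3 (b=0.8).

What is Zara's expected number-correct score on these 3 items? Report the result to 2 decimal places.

0.18

P(θ) = 1 / (1 + exp(−(θ − b)))
P_1 = 1/(1+e^{3.5000}) = 0.0293
P_2 = 1/(1+e^{1.9700}) = 0.1224
P_3 = 1/(1+e^{3.5500}) = 0.0279
E[score] = 0.0293 + 0.1224 + 0.0279 = 0.1796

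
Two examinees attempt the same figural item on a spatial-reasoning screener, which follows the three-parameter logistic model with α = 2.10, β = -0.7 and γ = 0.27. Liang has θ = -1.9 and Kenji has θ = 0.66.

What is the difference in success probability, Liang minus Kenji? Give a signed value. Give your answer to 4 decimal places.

P(θ) = γ + (1 − γ) · 1 / (1 + exp(−α(θ − β)))
P(Liang) = 0.3244  [exponent -2.5200]
P(Kenji) = 0.9603  [exponent 2.8560]
Difference = 0.3244 − 0.9603 = -0.6359

-0.6359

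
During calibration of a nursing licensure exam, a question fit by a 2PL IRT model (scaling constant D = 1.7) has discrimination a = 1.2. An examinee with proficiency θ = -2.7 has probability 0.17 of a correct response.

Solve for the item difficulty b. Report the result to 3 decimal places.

-1.923

P(θ) = 1 / (1 + exp(−D·a(θ − b)))
logit(0.17) = ln(0.17/0.83) = -1.5856
b = θ − logit/(1.7·a) = -2.7 − (-1.5856)/2.0400 = -1.9227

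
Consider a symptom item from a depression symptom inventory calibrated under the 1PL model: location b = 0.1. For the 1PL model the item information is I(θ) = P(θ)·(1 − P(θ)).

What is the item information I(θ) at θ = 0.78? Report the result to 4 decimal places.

0.2232

P = 1/(1+e^{-0.6800}) = 0.6637
P(1−P) = 0.6637 × 0.3363 = 0.2232
I = P(1−P) = 0.22319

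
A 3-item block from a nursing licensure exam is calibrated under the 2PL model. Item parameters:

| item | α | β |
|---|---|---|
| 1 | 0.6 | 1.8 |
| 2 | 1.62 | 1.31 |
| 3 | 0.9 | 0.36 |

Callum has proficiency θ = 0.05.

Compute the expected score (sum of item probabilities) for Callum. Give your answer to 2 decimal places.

P(θ) = 1 / (1 + exp(−α(θ − β)))
P_1 = 1/(1+e^{1.0500}) = 0.2592
P_2 = 1/(1+e^{2.0412}) = 0.1149
P_3 = 1/(1+e^{0.2790}) = 0.4307
E[score] = 0.2592 + 0.1149 + 0.4307 = 0.8049

0.80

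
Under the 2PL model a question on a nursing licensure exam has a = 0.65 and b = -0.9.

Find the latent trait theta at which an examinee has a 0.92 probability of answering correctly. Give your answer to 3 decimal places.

2.857

P(theta) = 1 / (1 + exp(−a(theta − b)))
logit = ln(0.9200/0.0800) = 2.4423
theta = b + logit/(a) = -0.9 + 2.4423/0.6500 = 2.8575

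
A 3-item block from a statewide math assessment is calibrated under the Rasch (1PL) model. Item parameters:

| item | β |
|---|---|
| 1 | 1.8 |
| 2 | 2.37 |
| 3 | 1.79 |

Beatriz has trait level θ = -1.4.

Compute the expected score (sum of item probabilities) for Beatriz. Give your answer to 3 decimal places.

0.101

P(θ) = 1 / (1 + exp(−(θ − β)))
P_1 = 1/(1+e^{3.2000}) = 0.0392
P_2 = 1/(1+e^{3.7700}) = 0.0225
P_3 = 1/(1+e^{3.1900}) = 0.0395
E[score] = 0.0392 + 0.0225 + 0.0395 = 0.1012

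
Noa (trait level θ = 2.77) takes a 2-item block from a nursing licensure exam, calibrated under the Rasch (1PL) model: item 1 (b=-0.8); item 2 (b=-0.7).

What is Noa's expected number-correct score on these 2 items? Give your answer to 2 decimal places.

1.94

P(θ) = 1 / (1 + exp(−(θ − b)))
P_1 = 1/(1+e^{-3.5700}) = 0.9726
P_2 = 1/(1+e^{-3.4700}) = 0.9698
E[score] = 0.9726 + 0.9698 = 1.9424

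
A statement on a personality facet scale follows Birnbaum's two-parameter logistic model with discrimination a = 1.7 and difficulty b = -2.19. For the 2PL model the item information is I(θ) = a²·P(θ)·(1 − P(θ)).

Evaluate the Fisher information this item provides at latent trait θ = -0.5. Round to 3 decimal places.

P = 1/(1+e^{-2.8730}) = 0.9465
P(1−P) = 0.9465 × 0.0535 = 0.0506
I = a² × P(1−P) = 1.7² × 0.0506 = 0.14635

0.146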